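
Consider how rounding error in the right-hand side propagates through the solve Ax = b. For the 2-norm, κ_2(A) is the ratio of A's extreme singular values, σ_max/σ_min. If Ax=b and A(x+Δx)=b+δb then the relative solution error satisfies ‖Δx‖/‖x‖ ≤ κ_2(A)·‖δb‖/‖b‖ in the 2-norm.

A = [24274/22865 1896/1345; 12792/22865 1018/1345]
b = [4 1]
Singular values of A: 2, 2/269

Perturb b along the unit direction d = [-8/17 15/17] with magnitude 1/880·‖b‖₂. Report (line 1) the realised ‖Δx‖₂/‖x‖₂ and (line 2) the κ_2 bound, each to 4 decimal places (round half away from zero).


0.0047
0.3057

from the listed singular values, σ₁ = 2, σ_n = 2/269
condition number: 2 ÷ (2/269) = 269.0000
perturbation bound = 269.0000·1/880 = 0.3057
solve Ax = b  →  x = [108.8000 -79.1000]
2-norm of b is 4.1231; of x, 134.5149
with δb = [-0.0022 0.0041], A·Δx = δb → ‖Δx‖ = 0.6302
realised ‖Δx‖/‖x‖ = 0.0047
realised/bound (from unrounded values) ≈ 0.0153


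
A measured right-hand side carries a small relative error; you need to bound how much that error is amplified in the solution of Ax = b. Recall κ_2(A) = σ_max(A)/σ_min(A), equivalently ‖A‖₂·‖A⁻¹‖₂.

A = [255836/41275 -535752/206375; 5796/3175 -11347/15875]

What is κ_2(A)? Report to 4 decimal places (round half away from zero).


form AᵀA = [113807008/2725801 -237086892/13629005; -237086892/13629005 494063521/68145025] with trace 19758809/403225 and determinant 38416/403225
solving λ² − 19758809/403225·λ + 38416/403225 = 0 gives λ = 49, 784/403225
so κ_2 = √(49 / (784/403225)) = 158.7500

158.7500


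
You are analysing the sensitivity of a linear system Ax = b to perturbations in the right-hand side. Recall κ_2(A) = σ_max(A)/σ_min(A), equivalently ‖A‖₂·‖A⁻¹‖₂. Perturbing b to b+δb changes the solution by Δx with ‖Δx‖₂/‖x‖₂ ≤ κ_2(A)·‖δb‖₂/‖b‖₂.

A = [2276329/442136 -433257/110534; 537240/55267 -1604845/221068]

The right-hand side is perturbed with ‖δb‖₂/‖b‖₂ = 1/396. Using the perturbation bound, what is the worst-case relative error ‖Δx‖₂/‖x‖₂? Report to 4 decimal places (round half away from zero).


0.6568

M = AᵀA = [81847024369/676416064 -15345962577/169104016; -15345962577/169104016 11509944589/169104016]. tr(M)=127886802725/676416064, det(M)=5719140625/10822657024
eigenvalues of AᵀA: λ = (tr ± √(tr²−4·det))/2 = 3025/16, 1890625/676416064
σ_max=√(3025/16)=(55/4), σ_min=√(1890625/676416064)=(1375/26008) → κ = 260.0800
perturbation bound = 260.0800·1/396 = 0.6568


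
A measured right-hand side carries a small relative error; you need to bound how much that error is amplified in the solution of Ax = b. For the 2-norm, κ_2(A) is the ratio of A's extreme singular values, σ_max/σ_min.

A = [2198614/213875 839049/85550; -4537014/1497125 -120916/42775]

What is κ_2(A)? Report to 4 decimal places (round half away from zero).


form AᵀA = [411913229704/3586213225 11208327453/102463235; 11208327453/102463235 1219977505/11710084] with trace 3736177601/17056900 and determinant 1874161/4264225
char-poly roots: 5476/25 and 1369/682276
κ_2(A) = √(λ_max/λ_min) = √((5476/25) / (1369/682276)) = 330.4000

330.4000


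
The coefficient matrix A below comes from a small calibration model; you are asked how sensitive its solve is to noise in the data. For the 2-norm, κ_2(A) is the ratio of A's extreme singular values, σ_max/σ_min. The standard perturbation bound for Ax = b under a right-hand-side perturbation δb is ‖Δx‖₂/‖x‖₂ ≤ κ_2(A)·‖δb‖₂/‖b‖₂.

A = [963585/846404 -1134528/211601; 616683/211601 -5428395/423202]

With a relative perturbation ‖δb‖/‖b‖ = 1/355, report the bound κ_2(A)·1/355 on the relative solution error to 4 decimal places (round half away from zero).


AᵀA = [41498596521/4239051664 -23042639025/529881458; -23042639025/529881458 204828919569/1059762916]; tr = 512084637/2521744, det = 10556001/10086976
solving λ² − 512084637/2521744·λ + 10556001/10086976 = 0 gives λ = 3249/16, 3249/630436
κ = σ_max/σ_min = (57/4)/(57/794) = 198.5000
κ_2(A)·‖δb‖/‖b‖ = 0.5592

0.5592


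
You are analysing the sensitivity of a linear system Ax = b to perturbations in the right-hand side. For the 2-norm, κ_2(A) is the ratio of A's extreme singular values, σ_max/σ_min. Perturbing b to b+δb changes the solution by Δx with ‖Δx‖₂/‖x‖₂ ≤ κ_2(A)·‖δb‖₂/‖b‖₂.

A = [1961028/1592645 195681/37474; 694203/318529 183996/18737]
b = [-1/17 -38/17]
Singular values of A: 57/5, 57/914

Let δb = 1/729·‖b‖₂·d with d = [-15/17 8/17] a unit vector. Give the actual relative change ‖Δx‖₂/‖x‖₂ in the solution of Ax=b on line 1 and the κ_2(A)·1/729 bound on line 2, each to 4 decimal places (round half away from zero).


0.0031
0.2508

largest singular value 57/5, smallest 57/914
κ = σ_max/σ_min = (57/5)/(57/914) = 182.8000
bound on ‖Δx‖/‖x‖: κ·ε = 182.8000·1/729 = 0.2508
solve Ax = b  →  x = [15.6055 -3.6911]
‖b‖ = 2.2361, ‖x‖ = 16.0360
Δx = A⁻¹·δb where δb = 1/729·2.2361·d; ‖Δx‖ = 0.0492
realised ‖Δx‖/‖x‖ = 0.0031
realised/bound (from unrounded values) ≈ 0.0122


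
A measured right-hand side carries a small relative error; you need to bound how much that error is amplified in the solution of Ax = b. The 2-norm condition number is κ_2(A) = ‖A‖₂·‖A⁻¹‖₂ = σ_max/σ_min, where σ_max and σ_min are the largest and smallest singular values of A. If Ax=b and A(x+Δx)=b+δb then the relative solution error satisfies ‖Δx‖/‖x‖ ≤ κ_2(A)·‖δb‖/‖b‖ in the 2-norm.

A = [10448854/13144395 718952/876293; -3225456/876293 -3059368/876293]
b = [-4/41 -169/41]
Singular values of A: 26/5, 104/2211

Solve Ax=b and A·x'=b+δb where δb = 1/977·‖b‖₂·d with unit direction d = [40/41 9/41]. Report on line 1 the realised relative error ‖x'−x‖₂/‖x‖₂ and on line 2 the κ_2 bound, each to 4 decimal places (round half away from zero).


σ_max = 26/5, σ_min = 104/2211
κ = σ_max/σ_min = (26/5)/(104/2211) = 110.5500
bound on ‖Δx‖/‖x‖: κ·ε = 110.5500·1/977 = 0.1132
solve Ax = b  →  x = [15.2188 -14.8644]
‖b‖₂ = 4.1231 and ‖x‖₂ = 21.2735
δb = ε·‖b‖·d = [0.0041 0.0009]; solving A·Δx = δb gives ‖Δx‖ = 0.0897
relative error = 0.0042
so the bound overstates the realised error by a factor of ≈ 26.8299 (computed from the unrounded values)

0.0042
0.1132


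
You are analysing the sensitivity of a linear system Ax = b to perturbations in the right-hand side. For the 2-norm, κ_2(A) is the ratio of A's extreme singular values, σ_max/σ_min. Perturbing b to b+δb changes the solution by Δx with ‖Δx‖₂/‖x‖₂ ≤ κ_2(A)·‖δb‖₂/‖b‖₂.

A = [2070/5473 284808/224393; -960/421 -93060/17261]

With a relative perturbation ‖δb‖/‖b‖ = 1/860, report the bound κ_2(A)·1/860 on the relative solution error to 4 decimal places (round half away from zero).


AᵀA = [160035300/29953729 382624560/29953729; 382624560/29953729 918907344/29953729]; tr = 6384276/177241, det = 129600/177241
λ_max, λ_min = (6384276/177241 ± √40667098309776/31414372081)/2 = 36, 3600/177241
κ = σ_max/σ_min = 6/(60/421) = 42.1000
κ_2(A)·‖δb‖/‖b‖ = 0.0490

0.0490


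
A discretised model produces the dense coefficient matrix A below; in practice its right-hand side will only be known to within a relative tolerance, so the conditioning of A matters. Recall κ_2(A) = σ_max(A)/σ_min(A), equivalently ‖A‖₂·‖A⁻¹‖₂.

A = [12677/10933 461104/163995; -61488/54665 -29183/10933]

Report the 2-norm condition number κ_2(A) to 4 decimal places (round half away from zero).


AᵀA = [713293/273325 205408/32799; 205408/32799 36974077/2459925]; tr = 3337978/189225, det = 2401/525625
λ_max, λ_min = (3337978/189225 ± √445657715776/1432244025)/2 = 441/25, 49/189225
σ_max=√(441/25)=(21/5), σ_min=√(49/189225)=(7/435) → κ = 261.0000

261.0000


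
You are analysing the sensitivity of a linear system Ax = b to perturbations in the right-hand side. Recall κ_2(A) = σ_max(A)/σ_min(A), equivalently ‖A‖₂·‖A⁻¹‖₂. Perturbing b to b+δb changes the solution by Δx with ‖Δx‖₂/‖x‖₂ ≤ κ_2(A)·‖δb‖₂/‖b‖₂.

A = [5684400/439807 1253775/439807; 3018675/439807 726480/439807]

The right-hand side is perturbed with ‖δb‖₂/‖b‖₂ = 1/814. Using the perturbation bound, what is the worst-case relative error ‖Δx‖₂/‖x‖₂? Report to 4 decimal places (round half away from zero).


M = AᵀA = [143338415625/669308641 32249016000/669308641; 32249016000/669308641 7265484225/669308641]. tr(M)=89591850/398161, det(M)=1265625/398161
solving λ² − 89591850/398161·λ + 1265625/398161 = 0 gives λ = 225, 5625/398161
so κ_2 = √(225 / (5625/398161)) = 126.2000
bound on ‖Δx‖/‖x‖: κ·ε = 126.2000·1/814 = 0.1550

0.1550


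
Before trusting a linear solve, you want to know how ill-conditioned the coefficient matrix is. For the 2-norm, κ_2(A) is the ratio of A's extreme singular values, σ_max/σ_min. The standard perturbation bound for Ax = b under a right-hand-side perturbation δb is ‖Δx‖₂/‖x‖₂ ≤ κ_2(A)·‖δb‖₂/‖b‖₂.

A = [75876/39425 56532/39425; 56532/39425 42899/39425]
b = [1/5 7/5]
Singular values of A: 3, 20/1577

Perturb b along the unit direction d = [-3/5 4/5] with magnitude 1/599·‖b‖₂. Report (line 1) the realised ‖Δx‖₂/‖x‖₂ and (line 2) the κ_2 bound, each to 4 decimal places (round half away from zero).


0.0024
0.3949

from the listed singular values, σ₁ = 3, σ_n = 20/1577
condition number: 3 ÷ (20/1577) = 236.5500
κ_2(A)·‖δb‖/‖b‖ = 0.3949
solve Ax = b  →  x = [-47.0433 63.2800]
‖b‖₂ = 1.4142 and ‖x‖₂ = 78.8507
with δb = [-0.0014 0.0019], A·Δx = δb → ‖Δx‖ = 0.1862
dividing the unrounded norms, ‖Δx‖/‖x‖ = 0.0024
tightness: 0.0024 against a bound of 0.3949 (unrounded ratio ≈ 0.0060)


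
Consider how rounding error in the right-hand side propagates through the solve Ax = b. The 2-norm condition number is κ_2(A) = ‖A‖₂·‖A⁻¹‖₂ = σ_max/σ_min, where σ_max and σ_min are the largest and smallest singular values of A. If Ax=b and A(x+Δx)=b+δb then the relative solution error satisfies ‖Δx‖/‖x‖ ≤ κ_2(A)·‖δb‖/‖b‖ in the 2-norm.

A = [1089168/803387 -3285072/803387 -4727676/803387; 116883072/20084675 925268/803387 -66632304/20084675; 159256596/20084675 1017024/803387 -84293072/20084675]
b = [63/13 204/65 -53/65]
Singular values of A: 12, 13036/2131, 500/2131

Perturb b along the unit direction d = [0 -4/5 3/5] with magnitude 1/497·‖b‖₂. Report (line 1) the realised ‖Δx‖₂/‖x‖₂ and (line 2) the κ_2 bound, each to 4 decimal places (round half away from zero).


0.0039
0.1029

from the listed singular values, σ₁ = 12, σ_n = 500/2131
κ_2(A) = 12 / (500/2131) = 51.1440
κ_2(A)·‖δb‖/‖b‖ = 0.1029
solve Ax = b  →  x = [-5.6259 8.3444 -7.9178]
2-norm of b is 5.8310; of x, 12.8051
δb = ε·‖b‖·d = [0.0000 -0.0094 0.0070]; solving A·Δx = δb gives ‖Δx‖ = 0.0500
relative error = 0.0039
tightness: 0.0039 against a bound of 0.1029 (unrounded ratio ≈ 0.0379)


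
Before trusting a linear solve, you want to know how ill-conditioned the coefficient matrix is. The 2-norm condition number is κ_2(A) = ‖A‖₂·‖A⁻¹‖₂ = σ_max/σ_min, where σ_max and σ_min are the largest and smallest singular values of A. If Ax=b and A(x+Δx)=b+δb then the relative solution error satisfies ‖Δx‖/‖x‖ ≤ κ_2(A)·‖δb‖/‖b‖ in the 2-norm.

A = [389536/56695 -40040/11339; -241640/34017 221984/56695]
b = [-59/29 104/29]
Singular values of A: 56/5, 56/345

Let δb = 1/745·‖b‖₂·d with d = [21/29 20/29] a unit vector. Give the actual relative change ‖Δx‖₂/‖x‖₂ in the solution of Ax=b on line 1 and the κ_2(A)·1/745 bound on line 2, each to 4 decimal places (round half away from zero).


from the listed singular values, σ₁ = 56/5, σ_n = 56/345
condition number: (56/5) ÷ (56/345) = 69.0000
perturbation bound = 69.0000·1/745 = 0.0926
solve Ax = b  →  x = [2.5840 5.6040]
‖b‖ = 4.1231, ‖x‖ = 6.1711
Δx = A⁻¹·δb where δb = 1/745·4.1231·d; ‖Δx‖ = 0.0341
dividing the unrounded norms, ‖Δx‖/‖x‖ = 0.0055
realised/bound (from unrounded values) ≈ 0.0597

0.0055
0.0926


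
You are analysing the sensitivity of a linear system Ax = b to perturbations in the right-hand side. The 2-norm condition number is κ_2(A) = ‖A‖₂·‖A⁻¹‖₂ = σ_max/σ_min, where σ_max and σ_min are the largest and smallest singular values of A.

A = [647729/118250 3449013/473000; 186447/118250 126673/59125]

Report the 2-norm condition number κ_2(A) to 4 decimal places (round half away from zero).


M = AᵀA = [363452273/11186450 3876749037/89491600; 3876749037/89491600 20676220489/357966400]. tr(M)=1292267729/14318656, det(M)=3258025/57274624
char-poly roots: 361/4 and 9025/14318656
σ_max=√(361/4)=(19/2), σ_min=√(9025/14318656)=(95/3784) → κ = 378.4000

378.4000


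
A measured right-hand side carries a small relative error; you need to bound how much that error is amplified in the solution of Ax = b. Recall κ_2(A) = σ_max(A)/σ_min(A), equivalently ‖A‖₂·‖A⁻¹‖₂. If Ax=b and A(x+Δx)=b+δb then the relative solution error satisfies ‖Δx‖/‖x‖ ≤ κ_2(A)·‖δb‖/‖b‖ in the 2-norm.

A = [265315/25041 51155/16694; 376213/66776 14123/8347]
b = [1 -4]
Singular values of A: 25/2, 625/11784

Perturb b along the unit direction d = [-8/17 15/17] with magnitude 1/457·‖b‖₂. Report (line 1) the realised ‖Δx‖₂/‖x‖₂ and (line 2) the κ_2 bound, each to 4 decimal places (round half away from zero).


0.0023
0.5157

largest singular value 25/2, smallest 625/11784
κ = σ_max/σ_min = (25/2)/(625/11784) = 235.6800
κ_2(A)·‖δb‖/‖b‖ = 0.5157
solve Ax = b  →  x = [21.0401 -72.4233]
‖b‖₂ = 4.1231 and ‖x‖₂ = 75.4176
δb = ε·‖b‖·d = [-0.0042 0.0080]; solving A·Δx = δb gives ‖Δx‖ = 0.1701
relative error = 0.0023
tightness: 0.0023 against a bound of 0.5157 (unrounded ratio ≈ 0.0044)


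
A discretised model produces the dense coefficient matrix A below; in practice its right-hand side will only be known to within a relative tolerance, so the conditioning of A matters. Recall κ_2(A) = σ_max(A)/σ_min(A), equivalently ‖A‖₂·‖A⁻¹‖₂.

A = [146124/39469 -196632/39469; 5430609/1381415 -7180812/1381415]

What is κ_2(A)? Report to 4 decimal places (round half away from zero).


238.1750

M = AᵀA = [66168832041/2269093225 -88220789388/2269093225; -88220789388/2269093225 117630959184/2269093225]. tr(M)=7351991649/90763729, det(M)=10497600/90763729
solving λ² − 7351991649/90763729·λ + 10497600/90763729 = 0 gives λ = 81, 129600/90763729
κ = σ_max/σ_min = 9/(360/9527) = 238.1750


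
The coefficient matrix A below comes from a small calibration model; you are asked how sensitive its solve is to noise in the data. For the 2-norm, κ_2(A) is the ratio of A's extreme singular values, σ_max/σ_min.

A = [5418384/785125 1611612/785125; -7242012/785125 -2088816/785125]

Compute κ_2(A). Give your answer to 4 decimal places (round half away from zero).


251.2400

AᵀA = [3272224919184/24656850625 954382528512/24656850625; 954382528512/24656850625 278417820816/24656850625]; tr = 5681028384/39450961, det = 12960000/39450961
eigenvalues of AᵀA: λ = (tr ± √(tr²−4·det))/2 = 144, 90000/39450961
κ_2(A) = √(λ_max/λ_min) = √(144 / (90000/39450961)) = 251.2400


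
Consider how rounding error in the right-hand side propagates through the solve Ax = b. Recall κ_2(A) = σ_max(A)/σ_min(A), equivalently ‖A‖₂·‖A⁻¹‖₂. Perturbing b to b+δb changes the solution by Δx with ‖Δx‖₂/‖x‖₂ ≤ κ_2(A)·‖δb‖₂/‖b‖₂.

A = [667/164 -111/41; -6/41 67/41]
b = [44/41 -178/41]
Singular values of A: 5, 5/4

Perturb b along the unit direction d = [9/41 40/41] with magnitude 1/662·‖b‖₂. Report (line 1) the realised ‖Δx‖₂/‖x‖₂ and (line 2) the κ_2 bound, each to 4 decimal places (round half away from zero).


0.0017
0.0060

σ_max = 5, σ_min = 5/4
κ_2(A) = 5 / (5/4) = 4.0000
worst-case relative error ≤ 4.0000 × 1/662 = 0.0060
solve Ax = b  →  x = [-1.6000 -2.8000]
‖b‖ = 4.4721, ‖x‖ = 3.2249
δb = ε·‖b‖·d = [0.0015 0.0066]; solving A·Δx = δb gives ‖Δx‖ = 0.0054
dividing the unrounded norms, ‖Δx‖/‖x‖ = 0.0017
realised/bound (from unrounded values) ≈ 0.2774


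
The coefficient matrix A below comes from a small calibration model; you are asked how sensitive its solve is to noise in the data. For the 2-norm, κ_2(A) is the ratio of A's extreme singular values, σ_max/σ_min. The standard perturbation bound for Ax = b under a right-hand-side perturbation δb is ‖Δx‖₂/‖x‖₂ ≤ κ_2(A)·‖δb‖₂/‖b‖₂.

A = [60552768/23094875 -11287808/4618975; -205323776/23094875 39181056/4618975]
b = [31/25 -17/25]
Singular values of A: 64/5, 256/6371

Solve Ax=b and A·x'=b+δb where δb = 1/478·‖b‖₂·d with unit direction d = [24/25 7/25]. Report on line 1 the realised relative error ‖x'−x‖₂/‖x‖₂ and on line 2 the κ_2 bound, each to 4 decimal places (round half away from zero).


0.0030
0.6664

largest singular value 64/5, smallest 256/6371
κ = σ_max/σ_min = (64/5)/(256/6371) = 318.5500
bound on ‖Δx‖/‖x‖: κ·ε = 318.5500·1/478 = 0.6664
solve Ax = b  →  x = [17.2198 17.9675]
‖b‖₂ = 1.4142 and ‖x‖₂ = 24.8868
with δb = [0.0028 0.0008], A·Δx = δb → ‖Δx‖ = 0.0736
realised ‖Δx‖/‖x‖ = 0.0030
realised/bound (from unrounded values) ≈ 0.0044


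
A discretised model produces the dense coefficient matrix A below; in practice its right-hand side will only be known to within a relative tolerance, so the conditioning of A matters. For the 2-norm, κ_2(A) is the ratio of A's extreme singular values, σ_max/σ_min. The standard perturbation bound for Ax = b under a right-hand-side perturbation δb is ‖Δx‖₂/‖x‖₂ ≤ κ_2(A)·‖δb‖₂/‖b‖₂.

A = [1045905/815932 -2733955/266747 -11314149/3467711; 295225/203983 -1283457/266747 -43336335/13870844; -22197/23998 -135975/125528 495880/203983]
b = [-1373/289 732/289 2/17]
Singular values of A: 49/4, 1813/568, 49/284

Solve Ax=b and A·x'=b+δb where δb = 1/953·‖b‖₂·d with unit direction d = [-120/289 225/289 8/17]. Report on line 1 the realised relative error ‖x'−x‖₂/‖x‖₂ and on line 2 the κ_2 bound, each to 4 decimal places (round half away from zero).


0.0014
0.0745

from the listed singular values, σ₁ = 49/4, σ_n = 49/284
condition number: (49/4) ÷ (49/284) = 71.0000
worst-case relative error ≤ 71.0000 × 1/953 = 0.0745
solve Ax = b  →  x = [21.5865 0.4671 8.4698]
‖b‖ = 5.3852, ‖x‖ = 23.1934
re-solving with b+δb shifts x by Δx of norm 0.0328
dividing the unrounded norms, ‖Δx‖/‖x‖ = 0.0014
tightness: 0.0014 against a bound of 0.0745 (unrounded ratio ≈ 0.0190)


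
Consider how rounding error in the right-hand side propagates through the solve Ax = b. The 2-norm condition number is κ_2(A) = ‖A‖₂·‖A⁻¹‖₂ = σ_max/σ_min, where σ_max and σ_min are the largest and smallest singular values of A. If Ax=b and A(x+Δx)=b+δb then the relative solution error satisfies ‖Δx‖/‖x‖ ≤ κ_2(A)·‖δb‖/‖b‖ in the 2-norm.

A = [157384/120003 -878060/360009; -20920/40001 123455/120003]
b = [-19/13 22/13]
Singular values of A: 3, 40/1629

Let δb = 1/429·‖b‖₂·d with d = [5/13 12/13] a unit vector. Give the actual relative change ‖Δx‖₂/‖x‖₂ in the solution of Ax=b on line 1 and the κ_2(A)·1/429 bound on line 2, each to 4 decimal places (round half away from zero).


0.0052
0.2848

σ_max = 3, σ_min = 40/1629
κ = σ_max/σ_min = 3/(40/1629) = 122.1750
perturbation bound = 122.1750·1/429 = 0.2848
solve Ax = b  →  x = [35.6201 19.7529]
‖b‖₂ = 2.2361 and ‖x‖₂ = 40.7305
δb = ε·‖b‖·d = [0.0020 0.0048]; solving A·Δx = δb gives ‖Δx‖ = 0.2123
realised ‖Δx‖/‖x‖ = 0.0052
realised/bound (from unrounded values) ≈ 0.0183


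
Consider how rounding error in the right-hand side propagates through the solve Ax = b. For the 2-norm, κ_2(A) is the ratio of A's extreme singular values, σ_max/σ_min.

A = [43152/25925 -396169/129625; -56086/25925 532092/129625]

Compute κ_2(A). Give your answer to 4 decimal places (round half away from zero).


152.5000

form AᵀA = [40061876/5376845 -1877535864/134421125; -1877535864/134421125 17602870921/672105625] with trace 78237389/2325625 and determinant 2829124/58140625
λ_max, λ_min = (78237389/2325625 ± √6120036320496921/5408531640625)/2 = 841/25, 3364/2325625
so κ_2 = √((841/25) / (3364/2325625)) = 152.5000


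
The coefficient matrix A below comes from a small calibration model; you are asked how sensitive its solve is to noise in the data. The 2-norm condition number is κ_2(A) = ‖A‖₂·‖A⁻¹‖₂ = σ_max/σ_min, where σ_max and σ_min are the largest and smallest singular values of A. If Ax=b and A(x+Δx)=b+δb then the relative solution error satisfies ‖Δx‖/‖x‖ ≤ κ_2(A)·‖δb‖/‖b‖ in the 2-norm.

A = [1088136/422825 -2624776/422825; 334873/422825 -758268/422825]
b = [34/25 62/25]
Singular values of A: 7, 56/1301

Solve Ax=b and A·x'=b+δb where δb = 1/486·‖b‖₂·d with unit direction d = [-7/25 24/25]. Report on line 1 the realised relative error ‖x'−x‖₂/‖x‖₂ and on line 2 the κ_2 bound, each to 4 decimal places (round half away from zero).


0.0029
0.3346

from the listed singular values, σ₁ = 7, σ_n = 56/1301
κ = σ_max/σ_min = 7/(56/1301) = 162.6250
κ_2(A)·‖δb‖/‖b‖ = 0.3346
solve Ax = b  →  x = [43.0000 17.6071]
‖b‖₂ = 2.8284 and ‖x‖₂ = 46.4652
Δx = A⁻¹·δb where δb = 1/486·2.8284·d; ‖Δx‖ = 0.1352
relative error = 0.0029
so the bound overstates the realised error by a factor of ≈ 114.9954 (computed from the unrounded values)


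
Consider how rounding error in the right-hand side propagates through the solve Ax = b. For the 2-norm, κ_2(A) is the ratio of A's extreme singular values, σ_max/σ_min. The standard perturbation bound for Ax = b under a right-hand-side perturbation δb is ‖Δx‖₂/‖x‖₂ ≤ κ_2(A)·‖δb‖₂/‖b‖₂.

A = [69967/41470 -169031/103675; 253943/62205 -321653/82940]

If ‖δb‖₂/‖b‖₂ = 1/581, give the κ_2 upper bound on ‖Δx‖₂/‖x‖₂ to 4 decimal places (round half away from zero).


0.5680

AᵀA = [1787021413/91584900 -2836492253/152641500; -2836492253/152641500 18009822329/1017610000]; tr = 405220621/10890000, det = 13845841/1089000000
eigenvalues of AᵀA: λ = (tr ± √(tr²−4·det))/2 = 3721/100, 3721/10890000
κ = σ_max/σ_min = (61/10)/(61/3300) = 330.0000
bound on ‖Δx‖/‖x‖: κ·ε = 330.0000·1/581 = 0.5680


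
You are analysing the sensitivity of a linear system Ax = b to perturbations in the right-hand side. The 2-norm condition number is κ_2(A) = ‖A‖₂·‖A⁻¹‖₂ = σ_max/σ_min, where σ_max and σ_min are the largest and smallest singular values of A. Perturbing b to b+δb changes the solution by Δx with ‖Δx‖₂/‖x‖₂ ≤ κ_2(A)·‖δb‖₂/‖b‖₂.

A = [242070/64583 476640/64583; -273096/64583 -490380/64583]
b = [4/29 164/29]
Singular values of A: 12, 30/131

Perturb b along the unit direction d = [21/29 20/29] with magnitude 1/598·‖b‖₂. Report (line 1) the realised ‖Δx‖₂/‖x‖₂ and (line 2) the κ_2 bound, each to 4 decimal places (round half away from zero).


from the listed singular values, σ₁ = 12, σ_n = 30/131
condition number: 12 ÷ (30/131) = 52.4000
perturbation bound = 52.4000·1/598 = 0.0876
solve Ax = b  →  x = [-15.5686 7.9255]
2-norm of b is 5.6569; of x, 17.4698
δb = ε·‖b‖·d = [0.0069 0.0065]; solving A·Δx = δb gives ‖Δx‖ = 0.0413
realised ‖Δx‖/‖x‖ = 0.0024
tightness: 0.0024 against a bound of 0.0876 (unrounded ratio ≈ 0.0270)

0.0024
0.0876


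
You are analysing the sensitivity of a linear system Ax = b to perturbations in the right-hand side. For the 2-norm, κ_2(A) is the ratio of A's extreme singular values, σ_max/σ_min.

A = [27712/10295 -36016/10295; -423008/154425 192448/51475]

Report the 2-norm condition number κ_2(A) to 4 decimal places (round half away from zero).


85.2000

AᵀA = [418223104/28355625 -185805824/9451875; -185805824/9451875 82598144/3150625]; tr = 46464256/1134225, det = 262144/1134225
eigenvalues of AᵀA: λ = (tr ± √(tr²−4·det))/2 = 1024/25, 256/45369
κ_2(A) = √(λ_max/λ_min) = √((1024/25) / (256/45369)) = 85.2000


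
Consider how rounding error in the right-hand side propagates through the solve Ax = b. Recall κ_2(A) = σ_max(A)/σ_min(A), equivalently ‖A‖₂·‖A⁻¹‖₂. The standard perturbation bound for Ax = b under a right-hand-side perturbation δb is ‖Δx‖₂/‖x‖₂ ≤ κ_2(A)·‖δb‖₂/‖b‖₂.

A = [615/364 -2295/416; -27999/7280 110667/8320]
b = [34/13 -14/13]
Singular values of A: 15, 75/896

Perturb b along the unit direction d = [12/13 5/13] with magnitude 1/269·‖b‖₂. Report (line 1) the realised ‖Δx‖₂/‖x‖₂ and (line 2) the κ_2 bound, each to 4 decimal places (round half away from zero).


σ_max = 15, σ_min = 75/896
κ = σ_max/σ_min = 15/(75/896) = 179.2000
bound on ‖Δx‖/‖x‖: κ·ε = 179.2000·1/269 = 0.6662
solve Ax = b  →  x = [22.9749 6.5621]
2-norm of b is 2.8284; of x, 23.8937
Δx = A⁻¹·δb where δb = 1/269·2.8284·d; ‖Δx‖ = 0.1256
dividing the unrounded norms, ‖Δx‖/‖x‖ = 0.0053
so the bound overstates the realised error by a factor of ≈ 126.7155 (computed from the unrounded values)

0.0053
0.6662


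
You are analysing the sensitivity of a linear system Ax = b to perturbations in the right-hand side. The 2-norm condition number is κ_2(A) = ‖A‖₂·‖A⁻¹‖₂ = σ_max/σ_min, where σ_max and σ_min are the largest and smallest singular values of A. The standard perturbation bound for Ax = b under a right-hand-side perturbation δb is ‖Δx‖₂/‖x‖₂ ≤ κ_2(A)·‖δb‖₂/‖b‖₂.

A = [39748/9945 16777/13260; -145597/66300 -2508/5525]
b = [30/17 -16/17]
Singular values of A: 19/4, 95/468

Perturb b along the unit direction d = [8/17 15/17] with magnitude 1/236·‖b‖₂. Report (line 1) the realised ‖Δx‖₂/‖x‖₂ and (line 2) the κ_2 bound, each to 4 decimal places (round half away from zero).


largest singular value 19/4, smallest 95/468
condition number: (19/4) ÷ (95/468) = 23.4000
κ_2(A)·‖δb‖/‖b‖ = 0.0992
solve Ax = b  →  x = [0.4042 0.1179]
‖b‖ = 2.0000, ‖x‖ = 0.4211
Δx = A⁻¹·δb where δb = 1/236·2.0000·d; ‖Δx‖ = 0.0417
realised ‖Δx‖/‖x‖ = 0.0992
tightness: 0.0992 against a bound of 0.0992; the bound is attained (ratio 1)

0.0992
0.0992


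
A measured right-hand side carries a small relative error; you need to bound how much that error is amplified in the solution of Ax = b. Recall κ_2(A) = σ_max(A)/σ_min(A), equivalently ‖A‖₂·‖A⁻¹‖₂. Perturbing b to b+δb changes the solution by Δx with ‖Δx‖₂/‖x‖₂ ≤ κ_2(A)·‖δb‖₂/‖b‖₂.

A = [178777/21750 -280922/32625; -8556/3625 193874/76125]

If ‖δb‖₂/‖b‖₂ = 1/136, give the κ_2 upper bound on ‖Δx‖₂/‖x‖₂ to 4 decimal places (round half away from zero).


1.8529

AᵀA = [55354561/756900 -61026383/794745; -61026383/794745 6728360776/83448225]; tr = 12205661/79380, det = 923521/2480625
char-poly roots: 3844/25 and 961/396900
κ = σ_max/σ_min = (62/5)/(31/630) = 252.0000
κ_2(A)·‖δb‖/‖b‖ = 1.8529


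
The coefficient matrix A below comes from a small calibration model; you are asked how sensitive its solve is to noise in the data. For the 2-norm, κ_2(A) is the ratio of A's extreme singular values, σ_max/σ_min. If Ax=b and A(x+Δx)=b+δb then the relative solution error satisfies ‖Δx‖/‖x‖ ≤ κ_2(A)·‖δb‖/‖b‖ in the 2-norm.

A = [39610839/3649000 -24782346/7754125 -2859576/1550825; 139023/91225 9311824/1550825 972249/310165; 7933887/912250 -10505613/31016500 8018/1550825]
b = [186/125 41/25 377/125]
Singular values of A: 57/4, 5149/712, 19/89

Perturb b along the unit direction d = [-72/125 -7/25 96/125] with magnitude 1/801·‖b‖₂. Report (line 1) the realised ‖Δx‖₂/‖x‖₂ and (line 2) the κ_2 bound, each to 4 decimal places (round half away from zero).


0.0047
0.0833

from the listed singular values, σ₁ = 57/4, σ_n = 19/89
κ_2(A) = (57/4) / (19/89) = 66.7500
perturbation bound = 66.7500·1/801 = 0.0833
solve Ax = b  →  x = [0.2661 -2.0070 4.2384]
2-norm of b is 3.7417; of x, 4.6971
re-solving with b+δb shifts x by Δx of norm 0.0219
realised ‖Δx‖/‖x‖ = 0.0047
realised/bound (from unrounded values) ≈ 0.0559


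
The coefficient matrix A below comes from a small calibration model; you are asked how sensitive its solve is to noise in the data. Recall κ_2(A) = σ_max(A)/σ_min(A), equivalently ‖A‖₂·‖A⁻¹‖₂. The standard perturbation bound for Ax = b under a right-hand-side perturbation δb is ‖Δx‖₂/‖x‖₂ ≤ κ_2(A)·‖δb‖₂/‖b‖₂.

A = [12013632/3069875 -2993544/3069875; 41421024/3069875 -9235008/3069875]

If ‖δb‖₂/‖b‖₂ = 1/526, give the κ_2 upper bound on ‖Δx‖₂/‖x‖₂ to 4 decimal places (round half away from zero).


form AᵀA = [2976045732864/15078612025 -26783156736/603144481; -26783156736/603144481 150794685504/15078612025] with trace 1860107328/8970025 and determinant 429981696/224250625
char-poly roots: 5184/25 and 82944/8970025
σ_max=√(5184/25)=(72/5), σ_min=√(82944/8970025)=(288/2995) → κ = 149.7500
perturbation bound = 149.7500·1/526 = 0.2847

0.2847


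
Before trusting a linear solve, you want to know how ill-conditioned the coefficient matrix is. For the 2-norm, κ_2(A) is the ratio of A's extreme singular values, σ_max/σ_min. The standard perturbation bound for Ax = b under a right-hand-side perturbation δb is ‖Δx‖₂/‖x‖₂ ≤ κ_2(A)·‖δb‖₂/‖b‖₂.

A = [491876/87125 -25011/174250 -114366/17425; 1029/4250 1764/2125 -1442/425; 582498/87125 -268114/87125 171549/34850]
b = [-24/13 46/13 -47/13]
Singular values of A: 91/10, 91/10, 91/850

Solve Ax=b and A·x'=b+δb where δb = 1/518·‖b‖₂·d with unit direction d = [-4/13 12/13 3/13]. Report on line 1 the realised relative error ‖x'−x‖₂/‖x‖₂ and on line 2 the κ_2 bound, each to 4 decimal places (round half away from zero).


σ_max = 91/10, σ_min = 91/850
κ = σ_max/σ_min = (91/10)/(91/850) = 85.0000
κ_2(A)·‖δb‖/‖b‖ = 0.1641
solve Ax = b  →  x = [7.2463 26.4144 5.9367]
‖b‖ = 5.3852, ‖x‖ = 28.0263
Δx = A⁻¹·δb where δb = 1/518·5.3852·d; ‖Δx‖ = 0.0971
realised ‖Δx‖/‖x‖ = 0.0035
so the bound overstates the realised error by a factor of ≈ 47.3596 (computed from the unrounded values)

0.0035
0.1641


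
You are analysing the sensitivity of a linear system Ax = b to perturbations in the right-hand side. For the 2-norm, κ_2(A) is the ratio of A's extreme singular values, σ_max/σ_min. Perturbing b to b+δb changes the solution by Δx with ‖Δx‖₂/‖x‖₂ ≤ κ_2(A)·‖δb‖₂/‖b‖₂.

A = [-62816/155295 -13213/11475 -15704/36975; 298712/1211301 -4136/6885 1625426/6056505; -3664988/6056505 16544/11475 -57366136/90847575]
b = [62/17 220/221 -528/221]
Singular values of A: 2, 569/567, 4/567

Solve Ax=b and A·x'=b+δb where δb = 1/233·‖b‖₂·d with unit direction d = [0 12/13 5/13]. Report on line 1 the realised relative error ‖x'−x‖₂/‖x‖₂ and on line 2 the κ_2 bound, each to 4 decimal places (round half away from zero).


0.9636
1.2167

largest singular value 2, smallest 4/567
κ_2(A) = 2 / (4/567) = 283.5000
worst-case relative error ≤ 283.5000 × 1/233 = 1.2167
solve Ax = b  →  x = [-0.9333 -2.4780 -0.9799]
2-norm of b is 4.4721; of x, 2.8235
with δb = [0.0000 0.0177 0.0074], A·Δx = δb → ‖Δx‖ = 2.7207
dividing the unrounded norms, ‖Δx‖/‖x‖ = 0.9636
so the bound overstates the realised error by a factor of ≈ 1.2627 (computed from the unrounded values)


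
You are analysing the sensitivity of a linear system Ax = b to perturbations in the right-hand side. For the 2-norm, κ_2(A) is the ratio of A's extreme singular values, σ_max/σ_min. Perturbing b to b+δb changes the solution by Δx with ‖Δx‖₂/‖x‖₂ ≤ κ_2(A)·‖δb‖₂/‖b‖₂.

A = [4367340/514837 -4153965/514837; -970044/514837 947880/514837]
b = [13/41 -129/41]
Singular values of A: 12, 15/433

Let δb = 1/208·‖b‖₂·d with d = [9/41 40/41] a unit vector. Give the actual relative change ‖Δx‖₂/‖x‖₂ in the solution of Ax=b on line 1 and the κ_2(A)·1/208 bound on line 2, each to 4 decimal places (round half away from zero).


largest singular value 12, smallest 15/433
κ = σ_max/σ_min = 12/(15/433) = 346.4000
κ_2(A)·‖δb‖/‖b‖ = 1.6654
solve Ax = b  →  x = [-59.6638 -62.7678]
‖b‖ = 3.1623, ‖x‖ = 86.6000
Δx = A⁻¹·δb where δb = 1/208·3.1623·d; ‖Δx‖ = 0.4389
dividing the unrounded norms, ‖Δx‖/‖x‖ = 0.0051
realised/bound (from unrounded values) ≈ 0.0030

0.0051
1.6654


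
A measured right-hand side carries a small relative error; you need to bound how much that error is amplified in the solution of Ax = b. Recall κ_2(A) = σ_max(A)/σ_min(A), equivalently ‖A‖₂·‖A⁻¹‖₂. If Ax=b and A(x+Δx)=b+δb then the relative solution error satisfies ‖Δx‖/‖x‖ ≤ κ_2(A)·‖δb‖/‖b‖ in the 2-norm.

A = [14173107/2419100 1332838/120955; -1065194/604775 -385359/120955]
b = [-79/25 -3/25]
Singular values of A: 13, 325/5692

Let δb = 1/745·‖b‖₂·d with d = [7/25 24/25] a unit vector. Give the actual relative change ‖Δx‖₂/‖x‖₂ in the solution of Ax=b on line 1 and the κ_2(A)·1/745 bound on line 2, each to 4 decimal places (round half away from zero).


0.0042
0.3056

from the listed singular values, σ₁ = 13, σ_n = 325/5692
κ = σ_max/σ_min = 13/(325/5692) = 227.6800
bound on ‖Δx‖/‖x‖: κ·ε = 227.6800·1/745 = 0.3056
solve Ax = b  →  x = [15.3448 -8.4454]
2-norm of b is 3.1623; of x, 17.5154
δb = ε·‖b‖·d = [0.0012 0.0041]; solving A·Δx = δb gives ‖Δx‖ = 0.0743
relative error = 0.0042
realised/bound (from unrounded values) ≈ 0.0139


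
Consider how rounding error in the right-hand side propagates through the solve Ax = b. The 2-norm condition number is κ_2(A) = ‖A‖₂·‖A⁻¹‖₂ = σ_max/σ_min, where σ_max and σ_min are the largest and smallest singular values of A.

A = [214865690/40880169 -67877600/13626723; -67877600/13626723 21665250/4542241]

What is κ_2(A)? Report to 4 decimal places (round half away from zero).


388.8720

M = AᵀA = [104201643252100/1987144134921 -33079469584000/662381378307; -33079469584000/662381378307 10501564922500/220793792769]. tr(M)=236285050600/2362834881, det(M)=156250000/2362834881
char-poly roots: 100 and 1562500/2362834881
σ_max=√100=10, σ_min=√(1562500/2362834881)=(1250/48609) → κ = 388.8720


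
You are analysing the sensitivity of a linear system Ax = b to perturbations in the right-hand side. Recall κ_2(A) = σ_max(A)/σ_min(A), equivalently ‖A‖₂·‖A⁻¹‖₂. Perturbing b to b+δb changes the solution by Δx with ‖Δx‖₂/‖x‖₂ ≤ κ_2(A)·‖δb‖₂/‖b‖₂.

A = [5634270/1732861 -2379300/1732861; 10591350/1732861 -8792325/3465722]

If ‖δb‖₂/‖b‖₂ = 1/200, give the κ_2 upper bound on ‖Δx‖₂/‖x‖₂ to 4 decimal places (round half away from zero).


form AᵀA = [497998938600/10390336489 -207497973375/10390336489; -207497973375/10390336489 345845165625/41561345956] with trace 13833378225/245925124 and determinant 1265625/61481281
solving λ² − 13833378225/245925124·λ + 1265625/61481281 = 0 gives λ = 225/4, 22500/61481281
κ_2(A) = √(λ_max/λ_min) = √((225/4) / (22500/61481281)) = 392.0500
κ_2(A)·‖δb‖/‖b‖ = 1.9603

1.9603


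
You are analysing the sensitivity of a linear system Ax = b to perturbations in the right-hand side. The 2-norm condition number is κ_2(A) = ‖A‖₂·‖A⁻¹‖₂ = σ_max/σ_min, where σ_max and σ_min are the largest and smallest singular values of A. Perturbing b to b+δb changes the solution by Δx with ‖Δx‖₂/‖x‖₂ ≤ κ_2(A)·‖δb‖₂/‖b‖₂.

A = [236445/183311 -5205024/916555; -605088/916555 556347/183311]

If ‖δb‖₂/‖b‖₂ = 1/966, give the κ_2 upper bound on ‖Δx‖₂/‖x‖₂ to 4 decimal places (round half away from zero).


AᵀA = [6103070721/2906827225 -5423324544/581365445; -5423324544/581365445 120520153809/2906827225]; tr = 15065226/345845, det = 1185921/43230625
λ_max, λ_min = (15065226/345845 ± √5673697744898304/2990219100625)/2 = 1089/25, 1089/1729225
σ_max=√(1089/25)=(33/5), σ_min=√(1089/1729225)=(33/1315) → κ = 263.0000
perturbation bound = 263.0000·1/966 = 0.2723

0.2723


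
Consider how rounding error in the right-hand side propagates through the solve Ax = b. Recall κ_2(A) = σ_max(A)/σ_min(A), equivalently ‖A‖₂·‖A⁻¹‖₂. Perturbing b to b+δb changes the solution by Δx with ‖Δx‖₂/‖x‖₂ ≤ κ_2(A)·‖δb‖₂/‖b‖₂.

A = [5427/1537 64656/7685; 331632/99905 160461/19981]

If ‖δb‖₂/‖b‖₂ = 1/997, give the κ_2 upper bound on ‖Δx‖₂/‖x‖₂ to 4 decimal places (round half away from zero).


0.3721

form AᵀA = [278734689/11868025 26757216/474721; 26757216/474721 1605446649/11868025] with trace 11149002/70225 and determinant 321489/1755625
solving λ² − 11149002/70225·λ + 321489/1755625 = 0 gives λ = 3969/25, 81/70225
σ_max=√(3969/25)=(63/5), σ_min=√(81/70225)=(9/265) → κ = 371.0000
κ_2(A)·‖δb‖/‖b‖ = 0.3721


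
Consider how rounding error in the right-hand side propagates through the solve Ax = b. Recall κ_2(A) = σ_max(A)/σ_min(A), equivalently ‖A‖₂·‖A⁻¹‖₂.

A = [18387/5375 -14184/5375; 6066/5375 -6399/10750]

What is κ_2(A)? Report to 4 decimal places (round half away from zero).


M = AᵀA = [119961/9245 -89667/9245; -89667/9245 270621/36980]. tr(M)=150093/7396, det(M)=6561/7396
char-poly roots: 81/4 and 81/1849
κ = σ_max/σ_min = (9/2)/(9/43) = 21.5000

21.5000


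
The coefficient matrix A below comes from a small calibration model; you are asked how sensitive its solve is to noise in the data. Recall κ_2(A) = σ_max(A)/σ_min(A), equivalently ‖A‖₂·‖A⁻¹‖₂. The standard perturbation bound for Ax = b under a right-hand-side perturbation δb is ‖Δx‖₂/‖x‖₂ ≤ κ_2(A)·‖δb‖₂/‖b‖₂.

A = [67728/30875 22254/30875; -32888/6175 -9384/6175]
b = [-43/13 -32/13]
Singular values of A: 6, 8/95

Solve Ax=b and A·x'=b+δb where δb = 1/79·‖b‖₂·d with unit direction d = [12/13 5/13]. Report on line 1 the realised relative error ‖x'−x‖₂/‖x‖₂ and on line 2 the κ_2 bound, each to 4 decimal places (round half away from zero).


0.0130
0.9019

largest singular value 6, smallest 8/95
κ_2(A) = 6 / (8/95) = 71.2500
perturbation bound = 71.2500·1/79 = 0.9019
solve Ax = b  →  x = [13.4600 -45.5533]
‖b‖ = 4.1231, ‖x‖ = 47.5003
Δx = A⁻¹·δb where δb = 1/79·4.1231·d; ‖Δx‖ = 0.6198
realised ‖Δx‖/‖x‖ = 0.0130
tightness: 0.0130 against a bound of 0.9019 (unrounded ratio ≈ 0.0145)


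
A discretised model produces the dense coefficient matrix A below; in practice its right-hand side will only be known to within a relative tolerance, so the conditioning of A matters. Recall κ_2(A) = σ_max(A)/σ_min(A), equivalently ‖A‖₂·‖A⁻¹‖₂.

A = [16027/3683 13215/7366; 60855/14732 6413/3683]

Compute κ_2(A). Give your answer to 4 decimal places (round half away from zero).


254.0000

AᵀA = [9290329/258064 967725/64516; 967725/64516 403261/64516]; tr = 10903373/258064, det = 28561/1032256
λ_max, λ_min = (10903373/258064 ± √118876172211225/66597028096)/2 = 169/4, 169/258064
σ_max=√(169/4)=(13/2), σ_min=√(169/258064)=(13/508) → κ = 254.0000
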